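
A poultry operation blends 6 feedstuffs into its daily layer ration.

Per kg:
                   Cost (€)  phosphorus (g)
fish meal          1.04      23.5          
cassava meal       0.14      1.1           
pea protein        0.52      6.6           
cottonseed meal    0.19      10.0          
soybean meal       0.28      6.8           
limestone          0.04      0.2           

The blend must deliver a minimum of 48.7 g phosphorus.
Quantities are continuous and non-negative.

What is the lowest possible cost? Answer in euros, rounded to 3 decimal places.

Let x1 = kg of fish meal, x2 = kg of cassava meal, x3 = kg of pea protein, x4 = kg of cottonseed meal, x5 = kg of soybean meal, x6 = kg of limestone.
Minimize 1.04x1 + 0.14x2 + 0.52x3 + 0.19x4 + 0.28x5 + 0.04x6 with:
  23.5x1 + 1.1x2 + 6.6x3 + 10x4 + 6.8x5 + 0.2x6 ≥ 48.7   (phosphorus)
  x1, x2, x3, x4, x5, x6 ≥ 0.
The optimal basis is {cottonseed meal}; fish meal, cassava meal, pea protein, soybean meal, limestone drop out. The phosphorus requirement is met with equality.
Solving gives x4 = 4.87.
Objective = 0.19·4.87 = 0.92530.

€0.925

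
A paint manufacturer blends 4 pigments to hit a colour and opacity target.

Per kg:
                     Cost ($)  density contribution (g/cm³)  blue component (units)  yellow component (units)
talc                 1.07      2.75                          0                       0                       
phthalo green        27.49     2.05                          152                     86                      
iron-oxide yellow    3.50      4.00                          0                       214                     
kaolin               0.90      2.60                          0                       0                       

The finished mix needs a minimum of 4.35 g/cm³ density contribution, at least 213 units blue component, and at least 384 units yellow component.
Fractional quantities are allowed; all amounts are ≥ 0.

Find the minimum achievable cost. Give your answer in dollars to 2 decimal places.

$42.83

Set it up as a linear program. Let x1 = kg of talc, x2 = kg of phthalo green, x3 = kg of iron-oxide yellow, x4 = kg of kaolin.
min 1.07x1 + 27.49x2 + 3.5x3 + 0.9x4 with:
  2.75x1 + 2.05x2 + 4x3 + 2.6x4 ≥ 4.35   (density contribution)
  152x2 ≥ 213   (blue component)
  86x2 + 214x3 ≥ 384   (yellow component)
  x1, x2, x3, x4 ≥ 0.
The optimal basis is {phthalo green, iron-oxide yellow}; talc, kaolin drop out. Binding constraints: blue component and yellow component.
So phthalo green = 1.4013 kg, iron-oxide yellow = 1.2312 kg.
Cost = 27.49·1.4013 + 3.5·1.2312 = 42.8309.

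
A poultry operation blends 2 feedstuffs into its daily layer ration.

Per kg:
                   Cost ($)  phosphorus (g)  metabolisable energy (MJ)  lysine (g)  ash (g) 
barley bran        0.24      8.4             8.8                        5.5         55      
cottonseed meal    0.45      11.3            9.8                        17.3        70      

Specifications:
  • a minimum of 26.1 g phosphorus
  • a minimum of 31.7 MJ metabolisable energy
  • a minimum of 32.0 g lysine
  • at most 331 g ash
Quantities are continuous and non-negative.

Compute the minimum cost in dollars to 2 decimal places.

Treat it as an LP. Let x1 = kg of barley bran, x2 = kg of cottonseed meal.
Minimise 0.24x1 + 0.45x2 s.t.:
  8.4x1 + 11.3x2 ≥ 26.1   (phosphorus)
  8.8x1 + 9.8x2 ≥ 31.7   (metabolisable energy)
  5.5x1 + 17.3x2 ≥ 32   (lysine)
  55x1 + 70x2 ≤ 331   (ash)
  x1, x2 ≥ 0.
Both inputs are positive at the optimum. There the metabolisable energy and lysine constraints are tight.
So barley bran = 2.388 kg, cottonseed meal = 1.091 kg.
Total cost: 0.24·2.388 + 0.45·1.091 = 1.0641.

$1.06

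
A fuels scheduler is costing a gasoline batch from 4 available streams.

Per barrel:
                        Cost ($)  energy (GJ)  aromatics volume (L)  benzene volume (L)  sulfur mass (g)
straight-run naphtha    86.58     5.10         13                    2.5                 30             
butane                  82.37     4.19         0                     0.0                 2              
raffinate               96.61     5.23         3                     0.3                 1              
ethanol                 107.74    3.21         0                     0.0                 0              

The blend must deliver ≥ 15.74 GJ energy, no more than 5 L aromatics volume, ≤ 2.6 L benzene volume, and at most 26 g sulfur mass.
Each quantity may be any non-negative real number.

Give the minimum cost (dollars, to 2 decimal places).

Treat it as an LP. Let x1 = barrels of straight-run naphtha, x2 = barrels of butane, x3 = barrels of raffinate, x4 = barrels of ethanol.
Minimise 86.58x1 + 82.37x2 + 96.61x3 + 107.74x4 s.t.:
  5.1x1 + 4.19x2 + 5.23x3 + 3.21x4 ≥ 15.74   (energy)
  13x1 + 3x3 ≤ 5   (aromatics volume)
  2.5x1 + 0.3x3 ≤ 2.6   (benzene volume)
  30x1 + 2x2 + 1x3 ≤ 26   (sulfur mass)
  x1, x2, x3, x4 ≥ 0.
The optimal basis is {butane, raffinate}; straight-run naphtha, ethanol drop out. The energy and aromatics volume requirements are met with equality.
So butane = 1.6762 barrels, raffinate = 1.6667 barrels.
Hence cost = 82.37·1.6762 + 96.61·1.6667 = $299.0885.

$299.09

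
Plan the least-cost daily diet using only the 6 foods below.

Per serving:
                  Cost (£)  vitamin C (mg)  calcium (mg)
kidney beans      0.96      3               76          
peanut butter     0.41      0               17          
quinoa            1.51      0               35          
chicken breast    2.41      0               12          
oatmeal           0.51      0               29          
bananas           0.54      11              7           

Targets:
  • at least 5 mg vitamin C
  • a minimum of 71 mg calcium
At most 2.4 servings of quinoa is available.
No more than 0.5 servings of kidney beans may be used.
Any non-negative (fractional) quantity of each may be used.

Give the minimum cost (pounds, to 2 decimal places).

Set it up as a linear program. Let x1 = servings of kidney beans, x2 = servings of peanut butter, x3 = servings of quinoa, x4 = servings of chicken breast, x5 = servings of oatmeal, x6 = servings of bananas.
Minimise 0.96x1 + 0.41x2 + 1.51x3 + 2.41x4 + 0.51x5 + 0.54x6 with:
  3x1 + 11x6 ≥ 5   (vitamin C)
  76x1 + 17x2 + 35x3 + 12x4 + 29x5 + 7x6 ≥ 71   (calcium)
  x3 ≤ 2.4
  x1 ≤ 0.5
  x1, x2, x3, x4, x5, x6 ≥ 0.
The cheapest feasible vertex uses only kidney beans, oatmeal, bananas; peanut butter, quinoa, chicken breast are not used. Binding constraints: vitamin C, calcium, the kidney beans cap.
That vertex is x1 = 0.5, x5 = 1.061, x6 = 0.3182.
Hence cost = 0.96·0.5 + 0.51·1.061 + 0.54·0.3182 = £1.1929.

£1.19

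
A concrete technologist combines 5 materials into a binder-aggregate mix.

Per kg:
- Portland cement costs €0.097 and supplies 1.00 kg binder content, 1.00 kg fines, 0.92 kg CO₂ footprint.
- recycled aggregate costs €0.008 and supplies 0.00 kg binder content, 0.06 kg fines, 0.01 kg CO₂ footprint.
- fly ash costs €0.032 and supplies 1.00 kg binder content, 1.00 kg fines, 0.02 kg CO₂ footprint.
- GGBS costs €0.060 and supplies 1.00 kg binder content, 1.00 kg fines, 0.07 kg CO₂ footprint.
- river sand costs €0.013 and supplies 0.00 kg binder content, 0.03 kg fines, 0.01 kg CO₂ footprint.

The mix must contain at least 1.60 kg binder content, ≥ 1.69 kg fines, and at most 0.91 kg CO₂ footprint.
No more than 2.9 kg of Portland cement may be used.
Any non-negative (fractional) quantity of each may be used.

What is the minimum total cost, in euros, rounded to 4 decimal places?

€0.0541

Let x1 = kg of Portland cement, x2 = kg of recycled aggregate, x3 = kg of fly ash, x4 = kg of GGBS, x5 = kg of river sand.
min 0.097x1 + 0.008x2 + 0.032x3 + 0.06x4 + 0.013x5 with:
  1x1 + 1x3 + 1x4 ≥ 1.6   (binder content)
  1x1 + 0.06x2 + 1x3 + 1x4 + 0.03x5 ≥ 1.69   (fines)
  0.92x1 + 0.01x2 + 0.02x3 + 0.07x4 + 0.01x5 ≤ 0.91   (CO₂ footprint)
  x1 ≤ 2.9
  x1, x2, x3, x4, x5 ≥ 0.
The minimum-cost mix takes nothing from Portland cement, recycled aggregate, GGBS, river sand — only fly ash. The fines requirement is met with equality.
Solving gives x3 = 1.69.
Objective = 0.032·1.69 = 0.054080.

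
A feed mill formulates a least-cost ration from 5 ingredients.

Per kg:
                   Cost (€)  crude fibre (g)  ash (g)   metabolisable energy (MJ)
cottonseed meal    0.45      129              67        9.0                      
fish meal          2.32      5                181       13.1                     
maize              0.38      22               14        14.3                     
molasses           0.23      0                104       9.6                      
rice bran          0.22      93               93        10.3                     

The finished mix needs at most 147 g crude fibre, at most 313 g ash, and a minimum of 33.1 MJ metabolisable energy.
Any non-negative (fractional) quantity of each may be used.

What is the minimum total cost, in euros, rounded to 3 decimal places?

€0.756

Let x1 = kg of cottonseed meal, x2 = kg of fish meal, x3 = kg of maize, x4 = kg of molasses, x5 = kg of rice bran.
Minimize 0.45x1 + 2.32x2 + 0.38x3 + 0.23x4 + 0.22x5 with:
  129x1 + 5x2 + 22x3 + 93x5 ≤ 147   (crude fibre)
  67x1 + 181x2 + 14x3 + 104x4 + 93x5 ≤ 313   (ash)
  9x1 + 13.1x2 + 14.3x3 + 9.6x4 + 10.3x5 ≥ 33.1   (metabolisable energy)
  x1, x2, x3, x4, x5 ≥ 0.
The cheapest feasible vertex uses only maize, molasses, rice bran; cottonseed meal, fish meal are not used. There the crude fibre, ash, metabolisable energy constraints are tight.
Solving gives x3 = 0.1187, x4 = 1.605, x5 = 1.553.
Total cost: 0.38·0.1187 + 0.23·1.605 + 0.22·1.553 = 0.75592.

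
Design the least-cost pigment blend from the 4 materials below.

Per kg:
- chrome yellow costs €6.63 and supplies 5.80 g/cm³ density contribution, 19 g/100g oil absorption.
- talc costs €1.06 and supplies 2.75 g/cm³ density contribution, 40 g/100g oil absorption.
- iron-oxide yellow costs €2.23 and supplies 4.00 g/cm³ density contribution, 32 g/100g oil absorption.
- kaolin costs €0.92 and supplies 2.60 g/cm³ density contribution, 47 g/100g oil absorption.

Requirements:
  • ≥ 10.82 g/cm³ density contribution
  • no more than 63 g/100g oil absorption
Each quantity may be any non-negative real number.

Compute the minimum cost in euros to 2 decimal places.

€8.95

Set it up as a linear program. Let x1 = kg of chrome yellow, x2 = kg of talc, x3 = kg of iron-oxide yellow, x4 = kg of kaolin.
Minimize 6.63x1 + 1.06x2 + 2.23x3 + 0.92x4 subject to:
  5.8x1 + 2.75x2 + 4x3 + 2.6x4 ≥ 10.82   (density contribution)
  19x1 + 40x2 + 32x3 + 47x4 ≤ 63   (oil absorption)
  x1, x2, x3, x4 ≥ 0.
The minimum-cost mix takes nothing from talc, kaolin — only chrome yellow, iron-oxide yellow. The density contribution and oil absorption requirements are met with equality.
So chrome yellow = 0.8599 kg, iron-oxide yellow = 1.458 kg.
Objective = 6.63·0.8599 + 2.23·1.458 = 8.9525.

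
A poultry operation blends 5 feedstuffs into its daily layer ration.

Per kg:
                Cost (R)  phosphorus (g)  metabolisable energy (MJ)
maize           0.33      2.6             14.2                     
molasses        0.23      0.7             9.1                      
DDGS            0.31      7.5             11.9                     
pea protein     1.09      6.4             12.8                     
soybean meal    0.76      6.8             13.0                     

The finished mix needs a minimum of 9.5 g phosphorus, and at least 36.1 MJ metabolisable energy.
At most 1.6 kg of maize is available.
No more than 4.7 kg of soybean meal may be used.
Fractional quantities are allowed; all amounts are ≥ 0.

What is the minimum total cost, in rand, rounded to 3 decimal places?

R0.872

This is a linear program. Let x1 = kg of maize, x2 = kg of molasses, x3 = kg of DDGS, x4 = kg of pea protein, x5 = kg of soybean meal.
Minimize 0.33x1 + 0.23x2 + 0.31x3 + 1.09x4 + 0.76x5 with:
  2.6x1 + 0.7x2 + 7.5x3 + 6.4x4 + 6.8x5 ≥ 9.5   (phosphorus)
  14.2x1 + 9.1x2 + 11.9x3 + 12.8x4 + 13x5 ≥ 36.1   (metabolisable energy)
  x1 ≤ 1.6
  x5 ≤ 4.7
  x1, x2, x3, x4, x5 ≥ 0.
At the optimum only maize, molasses, DDGS are positive (pea protein, soybean meal = 0). The phosphorus, metabolisable energy, the maize cap requirements are met with equality.
So maize = 1.6 kg, molasses = 0.6142 kg, DDGS = 0.6547 kg.
Objective = 0.33·1.6 + 0.23·0.6142 + 0.31·0.6547 = 0.87222.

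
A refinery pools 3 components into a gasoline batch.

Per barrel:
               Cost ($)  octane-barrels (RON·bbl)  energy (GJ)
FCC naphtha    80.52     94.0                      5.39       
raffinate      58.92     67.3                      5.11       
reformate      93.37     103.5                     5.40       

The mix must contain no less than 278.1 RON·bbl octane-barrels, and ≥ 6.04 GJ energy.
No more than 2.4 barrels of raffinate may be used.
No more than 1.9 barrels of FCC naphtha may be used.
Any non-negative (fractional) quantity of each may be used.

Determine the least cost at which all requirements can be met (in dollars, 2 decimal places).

Set it up as a linear program. Let x1 = barrels of FCC naphtha, x2 = barrels of raffinate, x3 = barrels of reformate.
Minimise 80.52x1 + 58.92x2 + 93.37x3 with:
  94x1 + 67.3x2 + 103.5x3 ≥ 278.1   (octane-barrels)
  5.39x1 + 5.11x2 + 5.4x3 ≥ 6.04   (energy)
  x2 ≤ 2.4
  x1 ≤ 1.9
  x1, x2, x3 ≥ 0.
The optimal basis is {FCC naphtha, raffinate}; reformate drops out. The octane-barrels and the FCC naphtha cap requirements are met with equality.
Solving gives x1 = 1.9, x2 = 1.4785.
Total cost: 80.52·1.9 + 58.92·1.4785 = 240.1012.

$240.10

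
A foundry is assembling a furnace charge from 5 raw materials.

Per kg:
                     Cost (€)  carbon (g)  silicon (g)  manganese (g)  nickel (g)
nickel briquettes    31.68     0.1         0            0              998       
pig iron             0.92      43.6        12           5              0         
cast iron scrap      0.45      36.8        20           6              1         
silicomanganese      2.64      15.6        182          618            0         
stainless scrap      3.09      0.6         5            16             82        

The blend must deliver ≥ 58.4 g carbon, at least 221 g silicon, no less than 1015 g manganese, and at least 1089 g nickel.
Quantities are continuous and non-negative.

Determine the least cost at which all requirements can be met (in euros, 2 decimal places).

€39.25

Set it up as a linear program. Let x1 = kg of nickel briquettes, x2 = kg of pig iron, x3 = kg of cast iron scrap, x4 = kg of silicomanganese, x5 = kg of stainless scrap.
Minimize 31.68x1 + 0.92x2 + 0.45x3 + 2.64x4 + 3.09x5 with:
  0.1x1 + 43.6x2 + 36.8x3 + 15.6x4 + 0.6x5 ≥ 58.4   (carbon)
  12x2 + 20x3 + 182x4 + 5x5 ≥ 221   (silicon)
  5x2 + 6x3 + 618x4 + 16x5 ≥ 1015   (manganese)
  998x1 + 1x3 + 82x5 ≥ 1089   (nickel)
  x1, x2, x3, x4, x5 ≥ 0.
At the optimum only nickel briquettes, cast iron scrap, silicomanganese are positive (pig iron, stainless scrap = 0). There the carbon, manganese, nickel constraints are tight.
Optimal quantities: nickel briquettes = 1.09 kg, cast iron scrap = 0.8914 kg, silicomanganese = 1.634 kg.
Cost = 31.68·1.09 + 0.45·0.8914 + 2.64·1.634 = 39.2461.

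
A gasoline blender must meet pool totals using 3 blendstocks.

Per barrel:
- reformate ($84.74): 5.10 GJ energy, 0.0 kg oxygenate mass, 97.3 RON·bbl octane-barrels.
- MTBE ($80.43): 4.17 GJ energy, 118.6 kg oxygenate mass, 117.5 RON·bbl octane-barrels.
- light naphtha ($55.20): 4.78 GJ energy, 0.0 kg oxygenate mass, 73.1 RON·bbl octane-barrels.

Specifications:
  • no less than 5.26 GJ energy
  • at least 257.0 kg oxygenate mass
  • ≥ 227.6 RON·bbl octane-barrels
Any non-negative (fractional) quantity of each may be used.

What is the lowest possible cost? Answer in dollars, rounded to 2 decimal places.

Let x1 = barrels of reformate, x2 = barrels of MTBE, x3 = barrels of light naphtha.
Minimise 84.74x1 + 80.43x2 + 55.2x3 with:
  5.1x1 + 4.17x2 + 4.78x3 ≥ 5.26   (energy)
  118.6x2 ≥ 257   (oxygenate mass)
  97.3x1 + 117.5x2 + 73.1x3 ≥ 227.6   (octane-barrels)
  x1, x2, x3 ≥ 0.
The cheapest feasible vertex uses only MTBE; reformate, light naphtha are not used. There the oxygenate mass constraint is tight.
So MTBE = 2.167 barrels.
Objective = 80.43·2.167 = 174.2918.

$174.29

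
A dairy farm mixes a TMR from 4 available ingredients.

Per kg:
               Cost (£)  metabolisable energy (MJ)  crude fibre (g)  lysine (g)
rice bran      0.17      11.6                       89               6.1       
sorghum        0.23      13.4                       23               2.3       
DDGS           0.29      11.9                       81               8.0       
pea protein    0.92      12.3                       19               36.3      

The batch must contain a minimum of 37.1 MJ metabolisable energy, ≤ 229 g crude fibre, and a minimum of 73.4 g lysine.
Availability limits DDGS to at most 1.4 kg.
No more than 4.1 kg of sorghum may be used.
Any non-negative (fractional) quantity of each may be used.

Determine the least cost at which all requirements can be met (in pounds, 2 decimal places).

£1.88

Let x1 = kg of rice bran, x2 = kg of sorghum, x3 = kg of DDGS, x4 = kg of pea protein.
Minimize 0.17x1 + 0.23x2 + 0.29x3 + 0.92x4 s.t.:
  11.6x1 + 13.4x2 + 11.9x3 + 12.3x4 ≥ 37.1   (metabolisable energy)
  89x1 + 23x2 + 81x3 + 19x4 ≤ 229   (crude fibre)
  6.1x1 + 2.3x2 + 8x3 + 36.3x4 ≥ 73.4   (lysine)
  x3 ≤ 1.4
  x2 ≤ 4.1
  x1, x2, x3, x4 ≥ 0.
At the optimum only rice bran, pea protein are positive (sorghum, DDGS = 0). Binding constraints: metabolisable energy and lysine.
That vertex is x1 = 1.283, x4 = 1.806.
Objective = 0.17·1.283 + 0.92·1.806 = 1.8796.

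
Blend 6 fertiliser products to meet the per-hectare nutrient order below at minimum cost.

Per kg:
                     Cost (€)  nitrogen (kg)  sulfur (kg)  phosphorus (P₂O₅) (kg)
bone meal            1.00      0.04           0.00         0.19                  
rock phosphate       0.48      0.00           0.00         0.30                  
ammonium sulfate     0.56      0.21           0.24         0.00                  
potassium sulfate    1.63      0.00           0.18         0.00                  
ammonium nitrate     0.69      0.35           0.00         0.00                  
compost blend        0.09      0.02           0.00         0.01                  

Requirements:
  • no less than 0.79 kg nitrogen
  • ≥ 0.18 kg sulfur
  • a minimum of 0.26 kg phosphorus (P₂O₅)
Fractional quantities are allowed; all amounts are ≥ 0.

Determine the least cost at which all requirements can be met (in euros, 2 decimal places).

€2.08

Treat it as an LP. Let x1 = kg of bone meal, x2 = kg of rock phosphate, x3 = kg of ammonium sulfate, x4 = kg of potassium sulfate, x5 = kg of ammonium nitrate, x6 = kg of compost blend.
min 1x1 + 0.48x2 + 0.56x3 + 1.63x4 + 0.69x5 + 0.09x6 subject to:
  0.04x1 + 0.21x3 + 0.35x5 + 0.02x6 ≥ 0.79   (nitrogen)
  0.24x3 + 0.18x4 ≥ 0.18   (sulfur)
  0.19x1 + 0.3x2 + 0.01x6 ≥ 0.26   (phosphorus (P₂O₅))
  x1, x2, x3, x4, x5, x6 ≥ 0.
At the optimum only rock phosphate, ammonium sulfate, ammonium nitrate are positive (bone meal, potassium sulfate, compost blend = 0). Binding constraints: nitrogen, sulfur, phosphorus (P₂O₅).
Optimal quantities: rock phosphate = 0.8667 kg, ammonium sulfate = 0.75 kg, ammonium nitrate = 1.807 kg.
Hence cost = 0.48·0.8667 + 0.56·0.75 + 0.69·1.807 = €2.0828.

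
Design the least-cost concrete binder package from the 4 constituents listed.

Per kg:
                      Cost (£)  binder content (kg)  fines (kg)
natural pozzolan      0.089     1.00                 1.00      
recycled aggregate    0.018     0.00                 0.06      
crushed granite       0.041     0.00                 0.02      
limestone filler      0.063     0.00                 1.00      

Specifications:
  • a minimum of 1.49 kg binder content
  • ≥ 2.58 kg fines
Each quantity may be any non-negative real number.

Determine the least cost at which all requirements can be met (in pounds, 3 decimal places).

This is a linear program. Let x1 = kg of natural pozzolan, x2 = kg of recycled aggregate, x3 = kg of crushed granite, x4 = kg of limestone filler.
Minimise 0.089x1 + 0.018x2 + 0.041x3 + 0.063x4 subject to:
  1x1 ≥ 1.49   (binder content)
  1x1 + 0.06x2 + 0.02x3 + 1x4 ≥ 2.58   (fines)
  x1, x2, x3, x4 ≥ 0.
The optimal basis is {natural pozzolan, limestone filler}; recycled aggregate, crushed granite drop out. There the binder content and fines constraints are tight.
Solving gives x1 = 1.49, x4 = 1.09.
Hence cost = 0.089·1.49 + 0.063·1.09 = £0.20128.

£0.201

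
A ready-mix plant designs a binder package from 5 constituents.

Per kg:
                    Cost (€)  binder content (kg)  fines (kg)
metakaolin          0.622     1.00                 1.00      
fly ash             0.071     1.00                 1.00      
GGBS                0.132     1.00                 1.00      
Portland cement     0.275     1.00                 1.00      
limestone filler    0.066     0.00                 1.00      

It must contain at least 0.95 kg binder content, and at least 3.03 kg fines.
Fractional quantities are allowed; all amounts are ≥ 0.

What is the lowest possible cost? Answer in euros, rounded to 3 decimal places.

Set it up as a linear program. Let x1 = kg of metakaolin, x2 = kg of fly ash, x3 = kg of GGBS, x4 = kg of Portland cement, x5 = kg of limestone filler.
Minimise 0.622x1 + 0.071x2 + 0.132x3 + 0.275x4 + 0.066x5 subject to:
  1x1 + 1x2 + 1x3 + 1x4 ≥ 0.95   (binder content)
  1x1 + 1x2 + 1x3 + 1x4 + 1x5 ≥ 3.03   (fines)
  x1, x2, x3, x4, x5 ≥ 0.
The minimum-cost mix takes nothing from metakaolin, GGBS, Portland cement — only fly ash, limestone filler. Binding constraints: binder content and fines.
Solving gives x2 = 0.95, x5 = 2.08.
Objective = 0.071·0.95 + 0.066·2.08 = 0.20473.

€0.205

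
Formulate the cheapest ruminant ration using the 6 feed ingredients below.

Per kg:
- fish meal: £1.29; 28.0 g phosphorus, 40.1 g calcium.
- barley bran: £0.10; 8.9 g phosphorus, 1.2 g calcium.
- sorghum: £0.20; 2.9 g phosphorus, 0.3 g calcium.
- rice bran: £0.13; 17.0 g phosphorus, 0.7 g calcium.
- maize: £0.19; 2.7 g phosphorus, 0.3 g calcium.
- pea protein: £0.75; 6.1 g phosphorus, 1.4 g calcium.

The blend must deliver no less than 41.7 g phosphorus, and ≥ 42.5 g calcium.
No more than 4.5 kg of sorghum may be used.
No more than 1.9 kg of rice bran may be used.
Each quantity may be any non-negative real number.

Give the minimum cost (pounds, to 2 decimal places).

This is a linear program. Let x1 = kg of fish meal, x2 = kg of barley bran, x3 = kg of sorghum, x4 = kg of rice bran, x5 = kg of maize, x6 = kg of pea protein.
Minimize 1.29x1 + 0.1x2 + 0.2x3 + 0.13x4 + 0.19x5 + 0.75x6 subject to:
  28x1 + 8.9x2 + 2.9x3 + 17x4 + 2.7x5 + 6.1x6 ≥ 41.7   (phosphorus)
  40.1x1 + 1.2x2 + 0.3x3 + 0.7x4 + 0.3x5 + 1.4x6 ≥ 42.5   (calcium)
  x3 ≤ 4.5
  x4 ≤ 1.9
  x1, x2, x3, x4, x5, x6 ≥ 0.
At the optimum only fish meal, rice bran are positive (barley bran, sorghum, maize, pea protein = 0). There the phosphorus and calcium constraints are tight.
So fish meal = 1.047 kg, rice bran = 0.7282 kg.
Total cost: 1.29·1.047 + 0.13·0.7282 = 1.4453.

£1.45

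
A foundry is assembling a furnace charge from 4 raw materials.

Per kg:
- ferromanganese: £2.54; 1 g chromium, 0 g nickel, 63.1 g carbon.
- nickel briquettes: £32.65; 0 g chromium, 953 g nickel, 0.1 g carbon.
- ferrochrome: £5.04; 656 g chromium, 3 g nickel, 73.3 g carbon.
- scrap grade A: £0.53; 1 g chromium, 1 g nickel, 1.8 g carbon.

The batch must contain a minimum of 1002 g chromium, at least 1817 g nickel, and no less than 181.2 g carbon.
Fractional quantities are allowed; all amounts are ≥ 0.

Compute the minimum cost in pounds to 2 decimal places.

This is a linear program. Let x1 = kg of ferromanganese, x2 = kg of nickel briquettes, x3 = kg of ferrochrome, x4 = kg of scrap grade A.
Minimise 2.54x1 + 32.65x2 + 5.04x3 + 0.53x4 subject to:
  1x1 + 656x3 + 1x4 ≥ 1002   (chromium)
  953x2 + 3x3 + 1x4 ≥ 1817   (nickel)
  63.1x1 + 0.1x2 + 73.3x3 + 1.8x4 ≥ 181.2   (carbon)
  x1, x2, x3, x4 ≥ 0.
The minimum-cost mix takes nothing from scrap grade A — only ferromanganese, nickel briquettes, ferrochrome. There the chromium, nickel, carbon constraints are tight.
That vertex is x1 = 1.0962, x2 = 1.9018, x3 = 1.5258.
Total cost: 2.54·1.0962 + 32.65·1.9018 + 5.04·1.5258 = 72.5682.

£72.57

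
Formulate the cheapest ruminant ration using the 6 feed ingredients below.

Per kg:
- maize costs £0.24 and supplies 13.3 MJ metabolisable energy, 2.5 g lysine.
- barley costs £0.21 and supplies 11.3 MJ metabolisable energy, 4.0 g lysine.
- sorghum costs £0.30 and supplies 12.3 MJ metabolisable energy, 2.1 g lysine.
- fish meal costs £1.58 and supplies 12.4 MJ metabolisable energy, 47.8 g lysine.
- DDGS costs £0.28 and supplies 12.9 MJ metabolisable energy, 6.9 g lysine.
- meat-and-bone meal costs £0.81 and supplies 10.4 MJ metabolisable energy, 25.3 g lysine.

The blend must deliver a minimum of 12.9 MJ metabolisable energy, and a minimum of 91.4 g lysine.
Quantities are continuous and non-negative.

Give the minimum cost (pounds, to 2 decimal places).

This is a linear program. Let x1 = kg of maize, x2 = kg of barley, x3 = kg of sorghum, x4 = kg of fish meal, x5 = kg of DDGS, x6 = kg of meat-and-bone meal.
Minimise 0.24x1 + 0.21x2 + 0.3x3 + 1.58x4 + 0.28x5 + 0.81x6 with:
  13.3x1 + 11.3x2 + 12.3x3 + 12.4x4 + 12.9x5 + 10.4x6 ≥ 12.9   (metabolisable energy)
  2.5x1 + 4x2 + 2.1x3 + 47.8x4 + 6.9x5 + 25.3x6 ≥ 91.4   (lysine)
  x1, x2, x3, x4, x5, x6 ≥ 0.
The minimum-cost mix takes nothing from maize, barley, sorghum, fish meal, DDGS — only meat-and-bone meal. There the lysine constraint is tight.
Optimal quantities: meat-and-bone meal = 3.613 kg.
Total cost: 0.81·3.613 = 2.9265.

£2.93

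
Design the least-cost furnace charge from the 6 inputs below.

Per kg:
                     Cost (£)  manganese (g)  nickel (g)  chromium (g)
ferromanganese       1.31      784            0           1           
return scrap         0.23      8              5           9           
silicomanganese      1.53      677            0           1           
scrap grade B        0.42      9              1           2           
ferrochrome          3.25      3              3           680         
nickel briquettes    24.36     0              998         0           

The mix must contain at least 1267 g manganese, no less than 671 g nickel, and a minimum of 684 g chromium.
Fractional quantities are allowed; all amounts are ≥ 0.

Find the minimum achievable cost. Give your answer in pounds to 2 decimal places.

£21.68

Treat it as an LP. Let x1 = kg of ferromanganese, x2 = kg of return scrap, x3 = kg of silicomanganese, x4 = kg of scrap grade B, x5 = kg of ferrochrome, x6 = kg of nickel briquettes.
Minimize 1.31x1 + 0.23x2 + 1.53x3 + 0.42x4 + 3.25x5 + 24.36x6 subject to:
  784x1 + 8x2 + 677x3 + 9x4 + 3x5 ≥ 1267   (manganese)
  5x2 + 1x4 + 3x5 + 998x6 ≥ 671   (nickel)
  1x1 + 9x2 + 1x3 + 2x4 + 680x5 ≥ 684   (chromium)
  x1, x2, x3, x4, x5, x6 ≥ 0.
The minimum-cost mix takes nothing from return scrap, silicomanganese, scrap grade B — only ferromanganese, ferrochrome, nickel briquettes. The manganese, nickel, chromium requirements are met with equality.
Optimal quantities: ferromanganese = 1.612 kg, ferrochrome = 1.004 kg, nickel briquettes = 0.6693 kg.
Total cost: 1.31·1.612 + 3.25·1.004 + 24.36·0.6693 = 21.6789.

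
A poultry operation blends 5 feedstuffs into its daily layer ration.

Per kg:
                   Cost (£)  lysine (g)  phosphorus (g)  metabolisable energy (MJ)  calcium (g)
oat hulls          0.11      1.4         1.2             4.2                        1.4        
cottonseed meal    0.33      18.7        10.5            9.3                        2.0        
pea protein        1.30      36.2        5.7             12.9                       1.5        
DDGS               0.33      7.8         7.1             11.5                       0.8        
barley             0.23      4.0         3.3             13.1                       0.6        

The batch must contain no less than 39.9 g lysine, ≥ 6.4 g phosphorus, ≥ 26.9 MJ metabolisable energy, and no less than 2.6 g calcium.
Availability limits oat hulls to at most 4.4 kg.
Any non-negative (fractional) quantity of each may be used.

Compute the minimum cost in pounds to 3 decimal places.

Let x1 = kg of oat hulls, x2 = kg of cottonseed meal, x3 = kg of pea protein, x4 = kg of DDGS, x5 = kg of barley.
Minimize 0.11x1 + 0.33x2 + 1.3x3 + 0.33x4 + 0.23x5 with:
  1.4x1 + 18.7x2 + 36.2x3 + 7.8x4 + 4x5 ≥ 39.9   (lysine)
  1.2x1 + 10.5x2 + 5.7x3 + 7.1x4 + 3.3x5 ≥ 6.4   (phosphorus)
  4.2x1 + 9.3x2 + 12.9x3 + 11.5x4 + 13.1x5 ≥ 26.9   (metabolisable energy)
  1.4x1 + 2x2 + 1.5x3 + 0.8x4 + 0.6x5 ≥ 2.6   (calcium)
  x1 ≤ 4.4
  x1, x2, x3, x4, x5 ≥ 0.
The cheapest feasible vertex uses only cottonseed meal, barley; oat hulls, pea protein, DDGS are not used. Binding constraints: lysine and metabolisable energy.
Solving gives x2 = 1.998, x5 = 0.6351.
Hence cost = 0.33·1.998 + 0.23·0.6351 = £0.80541.

£0.805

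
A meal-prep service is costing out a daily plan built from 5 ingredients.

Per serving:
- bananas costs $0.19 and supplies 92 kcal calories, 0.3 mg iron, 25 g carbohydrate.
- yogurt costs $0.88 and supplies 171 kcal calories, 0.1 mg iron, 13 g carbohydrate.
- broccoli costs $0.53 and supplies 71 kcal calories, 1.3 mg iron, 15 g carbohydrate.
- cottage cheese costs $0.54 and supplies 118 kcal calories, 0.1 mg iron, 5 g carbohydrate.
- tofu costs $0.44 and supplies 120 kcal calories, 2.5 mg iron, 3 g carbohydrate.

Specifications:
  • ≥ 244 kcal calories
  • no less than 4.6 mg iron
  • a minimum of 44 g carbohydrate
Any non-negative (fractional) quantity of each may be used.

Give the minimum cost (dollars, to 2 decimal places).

Treat it as an LP. Let x1 = servings of bananas, x2 = servings of yogurt, x3 = servings of broccoli, x4 = servings of cottage cheese, x5 = servings of tofu.
Minimise 0.19x1 + 0.88x2 + 0.53x3 + 0.54x4 + 0.44x5 with:
  92x1 + 171x2 + 71x3 + 118x4 + 120x5 ≥ 244   (calories)
  0.3x1 + 0.1x2 + 1.3x3 + 0.1x4 + 2.5x5 ≥ 4.6   (iron)
  25x1 + 13x2 + 15x3 + 5x4 + 3x5 ≥ 44   (carbohydrate)
  x1, x2, x3, x4, x5 ≥ 0.
The cheapest feasible vertex uses only bananas, tofu; yogurt, broccoli, cottage cheese are not used. The iron and carbohydrate requirements are met with equality.
Optimal quantities: bananas = 1.562 servings, tofu = 1.653 servings.
Objective = 0.19·1.562 + 0.44·1.653 = 1.0241.

$1.02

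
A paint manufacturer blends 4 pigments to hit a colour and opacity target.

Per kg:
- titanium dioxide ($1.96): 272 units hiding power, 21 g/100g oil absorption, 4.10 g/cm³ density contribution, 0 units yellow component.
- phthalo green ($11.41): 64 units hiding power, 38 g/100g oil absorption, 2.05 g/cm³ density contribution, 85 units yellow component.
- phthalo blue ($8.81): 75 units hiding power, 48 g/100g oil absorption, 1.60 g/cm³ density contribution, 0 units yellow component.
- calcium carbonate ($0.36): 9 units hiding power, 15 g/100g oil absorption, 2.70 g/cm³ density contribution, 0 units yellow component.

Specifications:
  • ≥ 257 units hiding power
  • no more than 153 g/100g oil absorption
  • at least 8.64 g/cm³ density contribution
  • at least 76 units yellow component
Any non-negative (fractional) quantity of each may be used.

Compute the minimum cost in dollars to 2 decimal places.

Treat it as an LP. Let x1 = kg of titanium dioxide, x2 = kg of phthalo green, x3 = kg of phthalo blue, x4 = kg of calcium carbonate.
min 1.96x1 + 11.41x2 + 8.81x3 + 0.36x4 s.t.:
  272x1 + 64x2 + 75x3 + 9x4 ≥ 257   (hiding power)
  21x1 + 38x2 + 48x3 + 15x4 ≤ 153   (oil absorption)
  4.1x1 + 2.05x2 + 1.6x3 + 2.7x4 ≥ 8.64   (density contribution)
  85x2 ≥ 76   (yellow component)
  x1, x2, x3, x4 ≥ 0.
The cheapest feasible vertex uses only titanium dioxide, phthalo green, calcium carbonate; phthalo blue is not used. There the hiding power, density contribution, yellow component constraints are tight.
That vertex is x1 = 0.6855, x2 = 0.8941, x4 = 1.48.
Total cost: 1.96·0.6855 + 11.41·0.8941 + 0.36·1.48 = 12.0781.

$12.08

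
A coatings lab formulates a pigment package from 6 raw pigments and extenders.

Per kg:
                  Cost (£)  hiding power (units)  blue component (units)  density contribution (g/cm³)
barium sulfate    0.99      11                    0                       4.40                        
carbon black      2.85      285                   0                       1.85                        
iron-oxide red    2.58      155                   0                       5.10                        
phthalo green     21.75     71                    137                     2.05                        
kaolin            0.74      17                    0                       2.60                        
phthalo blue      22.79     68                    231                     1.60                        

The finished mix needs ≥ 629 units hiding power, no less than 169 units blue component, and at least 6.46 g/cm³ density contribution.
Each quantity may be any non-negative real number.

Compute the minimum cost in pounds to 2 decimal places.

£22.78

Let x1 = kg of barium sulfate, x2 = kg of carbon black, x3 = kg of iron-oxide red, x4 = kg of phthalo green, x5 = kg of kaolin, x6 = kg of phthalo blue.
Minimize 0.99x1 + 2.85x2 + 2.58x3 + 21.75x4 + 0.74x5 + 22.79x6 s.t.:
  11x1 + 285x2 + 155x3 + 71x4 + 17x5 + 68x6 ≥ 629   (hiding power)
  137x4 + 231x6 ≥ 169   (blue component)
  4.4x1 + 1.85x2 + 5.1x3 + 2.05x4 + 2.6x5 + 1.6x6 ≥ 6.46   (density contribution)
  x1, x2, x3, x4, x5, x6 ≥ 0.
The cheapest feasible vertex uses only barium sulfate, carbon black, phthalo blue; iron-oxide red, phthalo green, kaolin are not used. Binding constraints: hiding power, blue component, density contribution.
That vertex is x1 = 0.3533, x2 = 2.019, x6 = 0.7316.
Hence cost = 0.99·0.3533 + 2.85·2.019 + 22.79·0.7316 = £22.7771.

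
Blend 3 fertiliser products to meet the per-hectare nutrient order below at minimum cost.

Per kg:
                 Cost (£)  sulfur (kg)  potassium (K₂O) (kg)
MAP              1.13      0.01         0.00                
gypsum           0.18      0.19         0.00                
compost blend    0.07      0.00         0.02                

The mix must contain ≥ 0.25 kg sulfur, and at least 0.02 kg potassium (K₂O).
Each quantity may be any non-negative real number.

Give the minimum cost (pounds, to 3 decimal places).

£0.307

Treat it as an LP. Let x1 = kg of MAP, x2 = kg of gypsum, x3 = kg of compost blend.
Minimize 1.13x1 + 0.18x2 + 0.07x3 s.t.:
  0.01x1 + 0.19x2 ≥ 0.25   (sulfur)
  0.02x3 ≥ 0.02   (potassium (K₂O))
  x1, x2, x3 ≥ 0.
The cheapest feasible vertex uses only gypsum, compost blend; MAP is not used. Binding constraints: sulfur and potassium (K₂O).
Optimal quantities: gypsum = 1.316 kg, compost blend = 1 kg.
Total cost: 0.18·1.316 + 0.07·1 = 0.30688.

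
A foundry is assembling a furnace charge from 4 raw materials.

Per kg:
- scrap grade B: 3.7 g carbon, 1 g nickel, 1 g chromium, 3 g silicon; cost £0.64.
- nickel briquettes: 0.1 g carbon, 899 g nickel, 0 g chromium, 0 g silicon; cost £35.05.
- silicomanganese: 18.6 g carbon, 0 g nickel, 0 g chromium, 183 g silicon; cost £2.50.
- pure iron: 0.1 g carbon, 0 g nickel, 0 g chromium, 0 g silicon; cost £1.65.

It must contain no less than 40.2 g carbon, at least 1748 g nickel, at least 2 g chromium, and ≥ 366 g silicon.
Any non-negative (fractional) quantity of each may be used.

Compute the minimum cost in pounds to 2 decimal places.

£74.27

Let x1 = kg of scrap grade B, x2 = kg of nickel briquettes, x3 = kg of silicomanganese, x4 = kg of pure iron.
Minimise 0.64x1 + 35.05x2 + 2.5x3 + 1.65x4 subject to:
  3.7x1 + 0.1x2 + 18.6x3 + 0.1x4 ≥ 40.2   (carbon)
  1x1 + 899x2 ≥ 1748   (nickel)
  1x1 ≥ 2   (chromium)
  3x1 + 183x3 ≥ 366   (silicon)
  x1, x2, x3, x4 ≥ 0.
At the optimum only scrap grade B, nickel briquettes, silicomanganese are positive (pure iron = 0). The nickel, chromium, silicon requirements are met with equality.
That vertex is x1 = 2, x2 = 1.9422, x3 = 1.9672.
Hence cost = 0.64·2 + 35.05·1.9422 + 2.5·1.9672 = £74.2721.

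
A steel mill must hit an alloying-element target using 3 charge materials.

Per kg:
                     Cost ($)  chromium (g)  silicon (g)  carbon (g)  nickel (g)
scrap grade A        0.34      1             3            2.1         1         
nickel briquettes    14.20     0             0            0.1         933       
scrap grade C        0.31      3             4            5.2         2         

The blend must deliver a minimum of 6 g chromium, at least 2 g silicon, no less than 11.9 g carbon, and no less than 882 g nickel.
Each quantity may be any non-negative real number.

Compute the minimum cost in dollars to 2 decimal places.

$14.06

Set it up as a linear program. Let x1 = kg of scrap grade A, x2 = kg of nickel briquettes, x3 = kg of scrap grade C.
Minimise 0.34x1 + 14.2x2 + 0.31x3 subject to:
  1x1 + 3x3 ≥ 6   (chromium)
  3x1 + 4x3 ≥ 2   (silicon)
  2.1x1 + 0.1x2 + 5.2x3 ≥ 11.9   (carbon)
  1x1 + 933x2 + 2x3 ≥ 882   (nickel)
  x1, x2, x3 ≥ 0.
At the optimum only nickel briquettes, scrap grade C are positive (scrap grade A = 0). Binding constraints: carbon and nickel.
Solving gives x2 = 0.9405, x3 = 2.27.
Hence cost = 14.2·0.9405 + 0.31·2.27 = $14.0588.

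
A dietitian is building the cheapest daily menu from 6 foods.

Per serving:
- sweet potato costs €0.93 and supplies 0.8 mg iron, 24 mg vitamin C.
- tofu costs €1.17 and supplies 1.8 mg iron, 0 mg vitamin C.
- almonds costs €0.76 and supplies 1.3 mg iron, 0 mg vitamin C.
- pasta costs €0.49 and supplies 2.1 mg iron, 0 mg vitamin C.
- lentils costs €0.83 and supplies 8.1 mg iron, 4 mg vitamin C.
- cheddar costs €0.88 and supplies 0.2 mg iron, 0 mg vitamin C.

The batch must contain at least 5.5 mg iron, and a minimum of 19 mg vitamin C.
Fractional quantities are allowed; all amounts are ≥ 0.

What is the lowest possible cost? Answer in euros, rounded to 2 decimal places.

€1.15

Let x1 = servings of sweet potato, x2 = servings of tofu, x3 = servings of almonds, x4 = servings of pasta, x5 = servings of lentils, x6 = servings of cheddar.
Minimize 0.93x1 + 1.17x2 + 0.76x3 + 0.49x4 + 0.83x5 + 0.88x6 s.t.:
  0.8x1 + 1.8x2 + 1.3x3 + 2.1x4 + 8.1x5 + 0.2x6 ≥ 5.5   (iron)
  24x1 + 4x5 ≥ 19   (vitamin C)
  x1, x2, x3, x4, x5, x6 ≥ 0.
The cheapest feasible vertex uses only sweet potato, lentils; tofu, almonds, pasta, cheddar are not used. The iron and vitamin C requirements are met with equality.
Solving gives x1 = 0.6899, x5 = 0.6109.
Cost = 0.93·0.6899 + 0.83·0.6109 = 1.1487.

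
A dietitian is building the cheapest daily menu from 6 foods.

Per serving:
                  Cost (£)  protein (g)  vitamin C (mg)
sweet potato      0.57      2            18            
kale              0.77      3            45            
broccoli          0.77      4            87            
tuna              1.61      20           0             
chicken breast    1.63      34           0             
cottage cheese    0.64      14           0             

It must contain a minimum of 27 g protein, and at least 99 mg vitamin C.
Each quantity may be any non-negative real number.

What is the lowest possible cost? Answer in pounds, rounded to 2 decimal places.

This is a linear program. Let x1 = servings of sweet potato, x2 = servings of kale, x3 = servings of broccoli, x4 = servings of tuna, x5 = servings of chicken breast, x6 = servings of cottage cheese.
Minimise 0.57x1 + 0.77x2 + 0.77x3 + 1.61x4 + 1.63x5 + 0.64x6 with:
  2x1 + 3x2 + 4x3 + 20x4 + 34x5 + 14x6 ≥ 27   (protein)
  18x1 + 45x2 + 87x3 ≥ 99   (vitamin C)
  x1, x2, x3, x4, x5, x6 ≥ 0.
The optimal basis is {broccoli, cottage cheese}; sweet potato, kale, tuna, chicken breast drop out. The protein and vitamin C requirements are met with equality.
Solving gives x3 = 1.138, x6 = 1.603.
Cost = 0.77·1.138 + 0.64·1.603 = 1.9022.

£1.90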